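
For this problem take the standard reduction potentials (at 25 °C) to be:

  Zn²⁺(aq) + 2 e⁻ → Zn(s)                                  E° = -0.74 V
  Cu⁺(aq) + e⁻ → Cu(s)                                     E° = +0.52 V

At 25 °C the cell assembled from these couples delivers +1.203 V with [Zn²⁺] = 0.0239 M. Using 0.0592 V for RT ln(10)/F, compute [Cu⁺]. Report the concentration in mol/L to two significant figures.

0.017 M

Cu⁺/Cu is the cathode, Zn²⁺/Zn the anode: E°cell = +1.26 V, n = 2.
Overall reaction: 2 Cu⁺(aq) + Zn(s) → 2 Cu(s) + Zn²⁺(aq); Q = [Zn²⁺]^1/[Cu⁺]^2.
From E = E° − (0.0592/n) log Q: log Q = (E° − E)·n/0.0592 = (+1.26 − (+1.203))·2/0.0592 = 1.9257.
So 2·log[Cu⁺] = 1·log(0.0239) − log Q = -1.6216 − (1.9257) = -3.5473; log[Cu⁺] = -3.5473 / 2 = -1.7736; [Cu⁺] = 10^(-1.7736) ≈ 0.017 M.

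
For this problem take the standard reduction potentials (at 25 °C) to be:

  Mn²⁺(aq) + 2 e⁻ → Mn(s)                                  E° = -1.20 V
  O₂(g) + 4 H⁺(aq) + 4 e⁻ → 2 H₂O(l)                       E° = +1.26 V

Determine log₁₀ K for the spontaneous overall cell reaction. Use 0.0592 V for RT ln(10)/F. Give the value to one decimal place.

166.2

Cathode: O₂/H₂O; anode: Mn²⁺/Mn. E°cell = +2.46 V, n = 4.
log K = nE°cell / 0.0592 = (4)(+2.46) / 0.0592 = 166.2.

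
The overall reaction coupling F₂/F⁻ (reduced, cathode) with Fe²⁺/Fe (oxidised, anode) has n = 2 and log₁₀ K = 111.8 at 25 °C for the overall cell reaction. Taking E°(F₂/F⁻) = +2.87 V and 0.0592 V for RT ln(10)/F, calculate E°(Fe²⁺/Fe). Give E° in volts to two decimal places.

-0.44 V

E°cell = (0.0592/n)·log K = (0.0592/2)(111.8) = +3.309 V.
Since F₂/F⁻ is the cathode and Fe²⁺/Fe the anode, E°cell = E°(F₂/F⁻) − E°(Fe²⁺/Fe).
So E°(Fe²⁺/Fe) = E°(F₂/F⁻) − E°cell = (+2.87) − (+3.309) = -0.44 V.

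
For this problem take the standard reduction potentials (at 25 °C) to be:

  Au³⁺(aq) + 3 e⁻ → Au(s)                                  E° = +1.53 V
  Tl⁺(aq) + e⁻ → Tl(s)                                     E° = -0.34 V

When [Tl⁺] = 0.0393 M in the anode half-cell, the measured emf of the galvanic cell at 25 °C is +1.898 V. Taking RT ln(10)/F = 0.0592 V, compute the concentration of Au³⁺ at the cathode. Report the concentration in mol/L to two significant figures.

Au³⁺/Au is the cathode, Tl⁺/Tl the anode: E°cell = +1.87 V, n = 3.
Overall reaction: Au³⁺(aq) + 3 Tl(s) → Au(s) + 3 Tl⁺(aq); Q = [Tl⁺]^3/[Au³⁺]^1.
From E = E° − (0.0592/n) log Q: log Q = (E° − E)·n/0.0592 = (+1.87 − (+1.898))·3/0.0592 = -1.4189.
So 1·log[Au³⁺] = 3·log(0.0393) − log Q = -4.2168 − (-1.4189) = -2.7979; [Au³⁺] = 10^(-2.7979) ≈ 0.0016 M.

0.0016 M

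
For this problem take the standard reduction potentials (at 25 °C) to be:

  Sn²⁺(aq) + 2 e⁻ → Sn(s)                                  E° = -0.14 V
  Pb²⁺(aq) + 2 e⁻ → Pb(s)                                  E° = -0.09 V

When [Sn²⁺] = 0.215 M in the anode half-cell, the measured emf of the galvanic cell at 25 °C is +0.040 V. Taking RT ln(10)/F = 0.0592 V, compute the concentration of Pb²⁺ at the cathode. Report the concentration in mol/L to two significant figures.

Pb²⁺/Pb is the cathode, Sn²⁺/Sn the anode: E°cell = +0.05 V, n = 2.
Overall reaction: Pb²⁺(aq) + Sn(s) → Pb(s) + Sn²⁺(aq); Q = [Sn²⁺]^1/[Pb²⁺]^1.
From E = E° − (0.0592/n) log Q: log Q = (E° − E)·n/0.0592 = (+0.05 − (+0.040))·2/0.0592 = 0.3378.
So 1·log[Pb²⁺] = 1·log(0.215) − log Q = -0.6676 − (0.3378) = -1.0054; [Pb²⁺] = 10^(-1.0054) ≈ 0.099 M.

0.099 M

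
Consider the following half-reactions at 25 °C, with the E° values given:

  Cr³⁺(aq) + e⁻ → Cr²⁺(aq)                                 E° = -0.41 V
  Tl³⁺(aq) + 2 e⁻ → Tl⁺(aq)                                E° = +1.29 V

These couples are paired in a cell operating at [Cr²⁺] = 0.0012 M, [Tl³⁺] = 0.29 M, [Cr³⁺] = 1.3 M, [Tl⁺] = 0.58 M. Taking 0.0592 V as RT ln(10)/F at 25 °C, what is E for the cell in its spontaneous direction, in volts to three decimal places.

Tl³⁺/Tl⁺ is the cathode (higher E°), Cr³⁺/Cr²⁺ the anode: E°cell = +1.29 − (-0.41) = +1.70 V, n = 2.
Overall: Tl³⁺(aq) + 2 Cr²⁺(aq) → Tl⁺(aq) + 2 Cr³⁺(aq)
Q = [Tl⁺]·[Cr³⁺]^2 / ([Tl³⁺]·[Cr²⁺]^2); log Q = 6.371.
E = E° − (0.0592/n) log Q = +1.70 − (0.0592/2)(6.371) = +1.511 V.

+1.511 V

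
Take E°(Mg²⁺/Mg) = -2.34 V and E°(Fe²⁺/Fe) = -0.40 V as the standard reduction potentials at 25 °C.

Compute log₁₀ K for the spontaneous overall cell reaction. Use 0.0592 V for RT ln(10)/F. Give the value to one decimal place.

Cathode: Fe²⁺/Fe; anode: Mg²⁺/Mg. E°cell = +1.94 V, n = 2.
log K = nE°cell / 0.0592 = (2)(+1.94) / 0.0592 = 65.5.

65.5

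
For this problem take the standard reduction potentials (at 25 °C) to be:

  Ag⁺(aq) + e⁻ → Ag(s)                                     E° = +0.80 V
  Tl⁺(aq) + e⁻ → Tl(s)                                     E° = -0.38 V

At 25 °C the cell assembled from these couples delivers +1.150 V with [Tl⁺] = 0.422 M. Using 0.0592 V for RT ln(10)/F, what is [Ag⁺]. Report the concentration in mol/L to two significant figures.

0.13 M

Ag⁺/Ag is the cathode, Tl⁺/Tl the anode: E°cell = +1.18 V, n = 1.
Overall reaction: Ag⁺(aq) + Tl(s) → Ag(s) + Tl⁺(aq); Q = [Tl⁺]^1/[Ag⁺]^1.
From E = E° − (0.0592/n) log Q: log Q = (E° − E)·n/0.0592 = (+1.18 − (+1.150))·1/0.0592 = 0.5068.
So 1·log[Ag⁺] = 1·log(0.422) − log Q = -0.3747 − (0.5068) = -0.8815; [Ag⁺] = 10^(-0.8815) ≈ 0.13 M.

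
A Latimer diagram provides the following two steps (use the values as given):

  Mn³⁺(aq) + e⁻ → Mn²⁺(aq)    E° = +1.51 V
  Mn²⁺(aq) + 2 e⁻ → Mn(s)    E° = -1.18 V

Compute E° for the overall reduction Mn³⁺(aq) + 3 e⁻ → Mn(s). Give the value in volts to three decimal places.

-0.283 V

Standard free energies of sequential steps add: ΔG°₃ = ΔG°₁ + ΔG°₂, so n₃E°₃ = n₁E°₁ + n₂E°₂.
E°₃ = (1×+1.51 + 2×-1.18) / 3 = (-0.850) / 3 = -0.283 V.
E° values themselves are not directly additive — weighting by electron count is essential.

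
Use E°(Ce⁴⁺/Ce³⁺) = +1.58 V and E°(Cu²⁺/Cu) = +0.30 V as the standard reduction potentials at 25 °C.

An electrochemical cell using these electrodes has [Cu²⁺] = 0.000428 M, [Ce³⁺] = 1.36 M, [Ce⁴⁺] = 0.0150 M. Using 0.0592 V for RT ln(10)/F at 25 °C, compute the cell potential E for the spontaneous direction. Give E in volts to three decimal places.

Ce⁴⁺/Ce³⁺ is the cathode (higher E°), Cu²⁺/Cu the anode: E°cell = +1.58 − (+0.30) = +1.28 V, n = 2.
Overall: 2 Ce⁴⁺(aq) + Cu(s) → 2 Ce³⁺(aq) + Cu²⁺(aq)
Q = [Ce³⁺]^2·[Cu²⁺] / ([Ce⁴⁺]^2); log Q = 0.546.
E = E° − (0.0592/n) log Q = +1.28 − (0.0592/2)(0.546) = +1.264 V.

+1.264 V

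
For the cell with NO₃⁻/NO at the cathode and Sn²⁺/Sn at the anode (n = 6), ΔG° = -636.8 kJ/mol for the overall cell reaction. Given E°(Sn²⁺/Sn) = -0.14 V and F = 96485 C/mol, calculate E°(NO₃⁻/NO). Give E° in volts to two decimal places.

E°cell = −ΔG°/(nF) = −(-636.8×10³)/((6)(96485)) = +1.100 V.
Since NO₃⁻/NO is the cathode and Sn²⁺/Sn the anode, E°cell = E°(NO₃⁻/NO) − E°(Sn²⁺/Sn).
So E°(NO₃⁻/NO) = E°cell + E°(Sn²⁺/Sn) = +1.100 + (-0.14) = +0.96 V.

+0.96 V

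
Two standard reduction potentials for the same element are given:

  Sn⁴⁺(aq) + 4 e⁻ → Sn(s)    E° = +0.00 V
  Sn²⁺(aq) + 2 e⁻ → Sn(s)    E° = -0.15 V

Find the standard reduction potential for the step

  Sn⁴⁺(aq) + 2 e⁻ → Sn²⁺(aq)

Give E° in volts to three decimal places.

Sequential free energies add, so n₃E°₃ = n₁E°₁ + n₂E°₂.
With n₃ = 4, and the known step contributing 2×(-0.15) V, the unknown satisfies 2·E° = 4×(+0.00) − 2×(-0.15) = +0.300.
E° = +0.300 / 2 = +0.150 V.

+0.150 V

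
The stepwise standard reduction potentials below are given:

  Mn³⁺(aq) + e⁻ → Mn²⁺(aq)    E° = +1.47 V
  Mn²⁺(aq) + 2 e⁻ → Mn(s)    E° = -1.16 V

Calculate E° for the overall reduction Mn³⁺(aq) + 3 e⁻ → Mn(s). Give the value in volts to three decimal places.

Standard free energies of sequential steps add: ΔG°₃ = ΔG°₁ + ΔG°₂, so n₃E°₃ = n₁E°₁ + n₂E°₂.
E°₃ = (1×+1.47 + 2×-1.16) / 3 = (-0.850) / 3 = -0.283 V.
E° values themselves are not directly additive — weighting by electron count is essential.

-0.283 V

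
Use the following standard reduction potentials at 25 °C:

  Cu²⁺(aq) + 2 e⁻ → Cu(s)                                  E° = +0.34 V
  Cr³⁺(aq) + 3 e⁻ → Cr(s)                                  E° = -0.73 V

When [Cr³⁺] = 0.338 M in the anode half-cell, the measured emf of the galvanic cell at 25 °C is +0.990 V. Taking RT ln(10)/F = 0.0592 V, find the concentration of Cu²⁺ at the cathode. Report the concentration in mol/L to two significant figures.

0.00096 M

Cu²⁺/Cu is the cathode, Cr³⁺/Cr the anode: E°cell = +1.07 V, n = 6.
Overall reaction: 3 Cu²⁺(aq) + 2 Cr(s) → 3 Cu(s) + 2 Cr³⁺(aq); Q = [Cr³⁺]^2/[Cu²⁺]^3.
From E = E° − (0.0592/n) log Q: log Q = (E° − E)·n/0.0592 = (+1.07 − (+0.990))·6/0.0592 = 8.1081.
So 3·log[Cu²⁺] = 2·log(0.338) − log Q = -0.9422 − (8.1081) = -9.0503; log[Cu²⁺] = -9.0503 / 3 = -3.0168; [Cu²⁺] = 10^(-3.0168) ≈ 0.00096 M.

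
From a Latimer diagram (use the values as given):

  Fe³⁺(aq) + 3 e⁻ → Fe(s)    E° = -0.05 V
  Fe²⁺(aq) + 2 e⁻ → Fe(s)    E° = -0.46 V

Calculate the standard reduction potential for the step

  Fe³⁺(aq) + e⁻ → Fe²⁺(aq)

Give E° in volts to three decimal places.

+0.770 V

Sequential free energies add, so n₃E°₃ = n₁E°₁ + n₂E°₂.
With n₃ = 3, and the known step contributing 2×(-0.46) V, the unknown satisfies 1·E° = 3×(-0.05) − 2×(-0.46) = +0.770.
E° = +0.770 / 1 = +0.770 V.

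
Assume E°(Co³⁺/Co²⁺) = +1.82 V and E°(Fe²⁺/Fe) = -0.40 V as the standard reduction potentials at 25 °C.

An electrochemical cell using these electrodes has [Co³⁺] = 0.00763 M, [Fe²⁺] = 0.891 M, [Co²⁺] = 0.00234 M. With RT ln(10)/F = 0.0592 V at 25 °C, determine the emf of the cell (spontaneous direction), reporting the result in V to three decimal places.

Co³⁺/Co²⁺ is the cathode (higher E°), Fe²⁺/Fe the anode: E°cell = +1.82 − (-0.40) = +2.22 V, n = 2.
Overall: 2 Co³⁺(aq) + Fe(s) → 2 Co²⁺(aq) + Fe²⁺(aq)
Q = [Co²⁺]^2·[Fe²⁺] / ([Co³⁺]^2); log Q = -1.077.
E = E° − (0.0592/n) log Q = +2.22 − (0.0592/2)(-1.077) = +2.252 V.

+2.252 V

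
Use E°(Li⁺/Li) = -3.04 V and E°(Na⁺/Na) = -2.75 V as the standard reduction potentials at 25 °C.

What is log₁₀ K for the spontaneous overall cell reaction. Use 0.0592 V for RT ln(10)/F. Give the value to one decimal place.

Cathode: Na⁺/Na; anode: Li⁺/Li. E°cell = +0.29 V, n = 1.
log K = nE°cell / 0.0592 = (1)(+0.29) / 0.0592 = 4.9.

4.9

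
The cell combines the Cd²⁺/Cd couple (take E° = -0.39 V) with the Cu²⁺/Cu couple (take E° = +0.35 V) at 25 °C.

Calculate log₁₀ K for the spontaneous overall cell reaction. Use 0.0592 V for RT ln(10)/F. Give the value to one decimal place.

Cathode: Cu²⁺/Cu; anode: Cd²⁺/Cd. E°cell = +0.74 V, n = 2.
log K = nE°cell / 0.0592 = (2)(+0.74) / 0.0592 = 25.0.

25.0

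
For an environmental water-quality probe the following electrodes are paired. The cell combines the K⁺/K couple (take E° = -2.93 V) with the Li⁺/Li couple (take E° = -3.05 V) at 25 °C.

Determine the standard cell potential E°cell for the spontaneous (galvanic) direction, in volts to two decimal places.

The K⁺/K couple has the higher reduction potential, so it is the cathode; Li⁺/Li is oxidised at the anode.
E°cell = E°(cathode) − E°(anode) = (-2.93) − (-3.05) = +0.12 V.

+0.12 V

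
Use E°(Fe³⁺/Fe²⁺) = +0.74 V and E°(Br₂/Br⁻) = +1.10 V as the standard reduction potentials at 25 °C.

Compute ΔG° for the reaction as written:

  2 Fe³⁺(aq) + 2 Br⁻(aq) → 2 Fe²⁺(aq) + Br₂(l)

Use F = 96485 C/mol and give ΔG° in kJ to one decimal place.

As written, Fe³⁺/Fe²⁺ is reduced (cathode) and Br₂/Br⁻ is oxidised (anode), so E°cell = (+0.74) − (+1.10) = -0.36 V.
Balancing electrons gives n = 2.
ΔG° = −nFE° = −(2)(96485)(-0.36) = 69,469 J = +69.5 kJ.

+69.5 kJ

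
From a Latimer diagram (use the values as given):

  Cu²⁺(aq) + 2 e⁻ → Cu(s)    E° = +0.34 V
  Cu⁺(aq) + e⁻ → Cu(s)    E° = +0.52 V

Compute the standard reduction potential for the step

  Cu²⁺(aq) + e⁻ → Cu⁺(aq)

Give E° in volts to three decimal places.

+0.160 V

Sequential free energies add, so n₃E°₃ = n₁E°₁ + n₂E°₂.
With n₃ = 2, and the known step contributing 1×(+0.52) V, the unknown satisfies 1·E° = 2×(+0.34) − 1×(+0.52) = +0.160.
E° = +0.160 / 1 = +0.160 V.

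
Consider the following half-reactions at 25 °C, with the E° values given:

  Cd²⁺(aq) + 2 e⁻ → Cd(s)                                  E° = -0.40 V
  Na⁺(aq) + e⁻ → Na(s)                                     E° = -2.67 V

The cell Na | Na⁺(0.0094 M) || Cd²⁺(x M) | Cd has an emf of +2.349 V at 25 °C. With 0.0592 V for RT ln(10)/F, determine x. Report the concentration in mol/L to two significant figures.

Cd²⁺/Cd is the cathode, Na⁺/Na the anode: E°cell = +2.27 V, n = 2.
Overall reaction: Cd²⁺(aq) + 2 Na(s) → Cd(s) + 2 Na⁺(aq); Q = [Na⁺]^2/[Cd²⁺]^1.
From E = E° − (0.0592/n) log Q: log Q = (E° − E)·n/0.0592 = (+2.27 − (+2.349))·2/0.0592 = -2.6689.
So 1·log[Cd²⁺] = 2·log(0.0094) − log Q = -4.0537 − (-2.6689) = -1.3848; [Cd²⁺] = 10^(-1.3848) ≈ 0.041 M.

0.041 M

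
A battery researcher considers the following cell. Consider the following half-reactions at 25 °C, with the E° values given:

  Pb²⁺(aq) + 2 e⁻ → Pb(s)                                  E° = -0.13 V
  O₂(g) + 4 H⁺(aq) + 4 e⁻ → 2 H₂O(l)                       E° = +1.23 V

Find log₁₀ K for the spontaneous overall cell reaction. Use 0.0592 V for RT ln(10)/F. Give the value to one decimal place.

91.9

Cathode: O₂/H₂O; anode: Pb²⁺/Pb. E°cell = +1.36 V, n = 4.
log K = nE°cell / 0.0592 = (4)(+1.36) / 0.0592 = 91.9.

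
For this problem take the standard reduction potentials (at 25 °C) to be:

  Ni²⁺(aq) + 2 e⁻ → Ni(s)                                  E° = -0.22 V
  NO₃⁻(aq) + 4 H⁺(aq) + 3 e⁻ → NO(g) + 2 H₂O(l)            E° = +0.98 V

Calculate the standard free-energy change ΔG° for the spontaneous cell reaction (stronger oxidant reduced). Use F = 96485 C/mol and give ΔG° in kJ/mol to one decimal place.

NO₃⁻/NO (E° = +0.98 V) is the cathode; Ni²⁺/Ni (E° = -0.22 V) is the anode, so E°cell = +1.20 V.
Balancing electrons gives n = 6 (lcm of 3 and 2).
ΔG° = −nFE° = −(6)(96485)(+1.20) = -694,692 J = -694.7 kJ/mol.

-694.7 kJ/mol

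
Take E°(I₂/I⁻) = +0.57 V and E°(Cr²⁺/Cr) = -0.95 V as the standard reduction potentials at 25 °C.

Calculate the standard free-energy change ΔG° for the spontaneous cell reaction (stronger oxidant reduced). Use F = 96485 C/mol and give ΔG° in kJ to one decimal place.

-293.3 kJ

I₂/I⁻ (E° = +0.57 V) is the cathode; Cr²⁺/Cr (E° = -0.95 V) is the anode, so E°cell = +1.52 V.
Balancing electrons gives n = 2 (lcm of 2 and 2).
ΔG° = −nFE° = −(2)(96485)(+1.52) = -293,314 J = -293.3 kJ.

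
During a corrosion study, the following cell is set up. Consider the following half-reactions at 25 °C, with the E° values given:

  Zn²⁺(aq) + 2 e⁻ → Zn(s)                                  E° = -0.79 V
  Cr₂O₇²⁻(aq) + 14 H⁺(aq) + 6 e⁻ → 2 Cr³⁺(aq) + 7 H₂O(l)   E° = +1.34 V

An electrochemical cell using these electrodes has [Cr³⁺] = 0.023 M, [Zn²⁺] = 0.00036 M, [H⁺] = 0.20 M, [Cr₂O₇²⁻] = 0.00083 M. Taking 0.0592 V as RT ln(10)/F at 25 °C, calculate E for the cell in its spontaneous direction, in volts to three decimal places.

Cr₂O₇²⁻/Cr³⁺ is the cathode (higher E°), Zn²⁺/Zn the anode: E°cell = +1.34 − (-0.79) = +2.13 V, n = 6.
Overall: Cr₂O₇²⁻(aq) + 14 H⁺(aq) + 3 Zn(s) → 2 Cr³⁺(aq) + 7 H₂O(l) + 3 Zn²⁺(aq)
Q = [Cr³⁺]^2·[Zn²⁺]^3 / ([Cr₂O₇²⁻]·[H⁺]^14); log Q = -0.741.
E = E° − (0.0592/n) log Q = +2.13 − (0.0592/6)(-0.741) = +2.137 V.

+2.137 V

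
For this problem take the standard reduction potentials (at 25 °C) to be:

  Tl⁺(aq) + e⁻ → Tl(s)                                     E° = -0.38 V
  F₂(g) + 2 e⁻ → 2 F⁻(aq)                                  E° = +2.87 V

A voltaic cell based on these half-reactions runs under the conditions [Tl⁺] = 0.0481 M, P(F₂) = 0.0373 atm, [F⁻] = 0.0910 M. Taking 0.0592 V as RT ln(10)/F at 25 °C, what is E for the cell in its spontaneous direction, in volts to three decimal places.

F₂/F⁻ is the cathode (higher E°), Tl⁺/Tl the anode: E°cell = +2.87 − (-0.38) = +3.25 V, n = 2.
Overall: F₂(g) + 2 Tl(s) → 2 F⁻(aq) + 2 Tl⁺(aq)
Q = [F⁻]^2·[Tl⁺]^2 / (P(F₂)); log Q = -3.289.
E = E° − (0.0592/n) log Q = +3.25 − (0.0592/2)(-3.289) = +3.347 V.

+3.347 V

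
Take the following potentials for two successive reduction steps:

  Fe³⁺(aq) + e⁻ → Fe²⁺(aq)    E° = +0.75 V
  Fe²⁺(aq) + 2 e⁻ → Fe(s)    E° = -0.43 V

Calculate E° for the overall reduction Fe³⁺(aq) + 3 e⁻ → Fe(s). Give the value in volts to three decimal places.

Adding the free-energy changes (−nFE°) of the two steps gives −n₃FE°₃ = −n₁FE°₁ − n₂FE°₂.
E°₃ = (1×+0.75 + 2×-0.43) / 3 = (-0.110) / 3 = -0.037 V.

-0.037 V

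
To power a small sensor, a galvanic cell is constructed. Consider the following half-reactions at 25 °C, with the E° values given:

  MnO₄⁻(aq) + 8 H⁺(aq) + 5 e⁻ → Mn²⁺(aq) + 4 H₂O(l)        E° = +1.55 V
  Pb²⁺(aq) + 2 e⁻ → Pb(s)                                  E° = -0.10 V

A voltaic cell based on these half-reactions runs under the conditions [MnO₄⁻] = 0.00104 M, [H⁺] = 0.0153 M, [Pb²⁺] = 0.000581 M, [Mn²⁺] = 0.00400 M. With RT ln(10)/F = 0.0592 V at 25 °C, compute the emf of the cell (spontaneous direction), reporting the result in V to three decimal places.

+1.567 V

MnO₄⁻/Mn²⁺ is the cathode (higher E°), Pb²⁺/Pb the anode: E°cell = +1.55 − (-0.10) = +1.65 V, n = 10.
Overall: 2 MnO₄⁻(aq) + 16 H⁺(aq) + 5 Pb(s) → 2 Mn²⁺(aq) + 8 H₂O(l) + 5 Pb²⁺(aq)
Q = [Mn²⁺]^2·[Pb²⁺]^5 / ([MnO₄⁻]^2·[H⁺]^16); log Q = 14.036.
E = E° − (0.0592/n) log Q = +1.65 − (0.0592/10)(14.036) = +1.567 V.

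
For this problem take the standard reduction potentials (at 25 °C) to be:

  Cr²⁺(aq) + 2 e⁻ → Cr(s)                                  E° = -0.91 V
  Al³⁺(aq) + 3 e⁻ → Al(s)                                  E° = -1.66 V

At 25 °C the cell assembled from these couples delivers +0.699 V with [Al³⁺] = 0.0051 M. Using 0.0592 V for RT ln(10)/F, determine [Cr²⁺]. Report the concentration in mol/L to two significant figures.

Cr²⁺/Cr is the cathode, Al³⁺/Al the anode: E°cell = +0.75 V, n = 6.
Overall reaction: 3 Cr²⁺(aq) + 2 Al(s) → 3 Cr(s) + 2 Al³⁺(aq); Q = [Al³⁺]^2/[Cr²⁺]^3.
From E = E° − (0.0592/n) log Q: log Q = (E° − E)·n/0.0592 = (+0.75 − (+0.699))·6/0.0592 = 5.1689.
So 3·log[Cr²⁺] = 2·log(0.0051) − log Q = -4.5849 − (5.1689) = -9.7538; log[Cr²⁺] = -9.7538 / 3 = -3.2513; [Cr²⁺] = 10^(-3.2513) ≈ 0.00056 M.

0.00056 M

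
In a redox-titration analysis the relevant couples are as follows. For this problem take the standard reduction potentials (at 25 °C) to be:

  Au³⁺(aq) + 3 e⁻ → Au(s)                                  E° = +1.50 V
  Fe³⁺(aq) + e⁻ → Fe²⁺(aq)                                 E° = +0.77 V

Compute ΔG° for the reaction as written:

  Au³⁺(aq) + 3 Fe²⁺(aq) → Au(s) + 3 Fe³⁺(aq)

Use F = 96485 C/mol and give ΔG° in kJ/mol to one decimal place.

As written, Au³⁺/Au is reduced (cathode) and Fe³⁺/Fe²⁺ is oxidised (anode), so E°cell = (+1.50) − (+0.77) = +0.73 V.
Balancing electrons gives n = 3.
ΔG° = −nFE° = −(3)(96485)(+0.73) = -211,302 J = -211.3 kJ/mol.

-211.3 kJ/mol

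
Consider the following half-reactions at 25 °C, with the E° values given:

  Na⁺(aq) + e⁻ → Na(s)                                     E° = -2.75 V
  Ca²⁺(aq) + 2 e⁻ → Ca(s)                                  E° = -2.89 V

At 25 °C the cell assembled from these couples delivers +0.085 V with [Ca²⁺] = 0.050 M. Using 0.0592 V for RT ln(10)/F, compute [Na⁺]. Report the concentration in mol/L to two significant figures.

0.026 M

Na⁺/Na is the cathode, Ca²⁺/Ca the anode: E°cell = +0.14 V, n = 2.
Overall reaction: 2 Na⁺(aq) + Ca(s) → 2 Na(s) + Ca²⁺(aq); Q = [Ca²⁺]^1/[Na⁺]^2.
From E = E° − (0.0592/n) log Q: log Q = (E° − E)·n/0.0592 = (+0.14 − (+0.085))·2/0.0592 = 1.8581.
So 2·log[Na⁺] = 1·log(0.05) − log Q = -1.3010 − (1.8581) = -3.1591; log[Na⁺] = -3.1591 / 2 = -1.5796; [Na⁺] = 10^(-1.5796) ≈ 0.026 M.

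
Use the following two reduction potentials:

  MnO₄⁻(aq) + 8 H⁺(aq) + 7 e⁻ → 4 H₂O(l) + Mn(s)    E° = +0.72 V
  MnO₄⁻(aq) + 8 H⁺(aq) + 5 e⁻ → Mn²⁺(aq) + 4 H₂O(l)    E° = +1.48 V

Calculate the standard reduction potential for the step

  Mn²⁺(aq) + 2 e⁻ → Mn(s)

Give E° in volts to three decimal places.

Sequential free energies add, so n₃E°₃ = n₁E°₁ + n₂E°₂.
With n₃ = 7, and the known step contributing 5×(+1.48) V, the unknown satisfies 2·E° = 7×(+0.72) − 5×(+1.48) = -2.360.
E° = -2.360 / 2 = -1.180 V.

-1.180 V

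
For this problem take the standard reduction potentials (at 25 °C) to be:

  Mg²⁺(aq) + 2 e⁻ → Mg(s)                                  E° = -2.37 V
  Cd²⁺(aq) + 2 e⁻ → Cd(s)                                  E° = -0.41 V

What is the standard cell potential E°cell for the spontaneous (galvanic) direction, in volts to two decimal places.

+1.96 V

The Cd²⁺/Cd couple has the higher reduction potential, so it is the cathode; Mg²⁺/Mg is oxidised at the anode.
E°cell = E°(cathode) − E°(anode) = (-0.41) − (-2.37) = +1.96 V.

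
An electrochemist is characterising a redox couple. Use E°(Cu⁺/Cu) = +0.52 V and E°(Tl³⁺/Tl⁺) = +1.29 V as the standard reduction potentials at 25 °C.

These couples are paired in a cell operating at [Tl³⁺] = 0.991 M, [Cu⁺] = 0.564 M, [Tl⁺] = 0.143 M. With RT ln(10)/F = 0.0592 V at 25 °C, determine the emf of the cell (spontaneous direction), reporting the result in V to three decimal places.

Tl³⁺/Tl⁺ is the cathode (higher E°), Cu⁺/Cu the anode: E°cell = +1.29 − (+0.52) = +0.77 V, n = 2.
Overall: Tl³⁺(aq) + 2 Cu(s) → Tl⁺(aq) + 2 Cu⁺(aq)
Q = [Tl⁺]·[Cu⁺]^2 / ([Tl³⁺]); log Q = -1.338.
E = E° − (0.0592/n) log Q = +0.77 − (0.0592/2)(-1.338) = +0.810 V.

+0.810 V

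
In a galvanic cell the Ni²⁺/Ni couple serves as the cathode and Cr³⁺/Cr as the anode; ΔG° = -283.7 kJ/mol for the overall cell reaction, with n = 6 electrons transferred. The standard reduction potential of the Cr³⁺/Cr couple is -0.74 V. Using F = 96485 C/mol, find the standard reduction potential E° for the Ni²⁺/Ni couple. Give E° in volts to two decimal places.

E°cell = −ΔG°/(nF) = −(-283.7×10³)/((6)(96485)) = +0.490 V.
Since Ni²⁺/Ni is the cathode and Cr³⁺/Cr the anode, E°cell = E°(Ni²⁺/Ni) − E°(Cr³⁺/Cr).
So E°(Ni²⁺/Ni) = E°cell + E°(Cr³⁺/Cr) = +0.490 + (-0.74) = -0.25 V.

-0.25 V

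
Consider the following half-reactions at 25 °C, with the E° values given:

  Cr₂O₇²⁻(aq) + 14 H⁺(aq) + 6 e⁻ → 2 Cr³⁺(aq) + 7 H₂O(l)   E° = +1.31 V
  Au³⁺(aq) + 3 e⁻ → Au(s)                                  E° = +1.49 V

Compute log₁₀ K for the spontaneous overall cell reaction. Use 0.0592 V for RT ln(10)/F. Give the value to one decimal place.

Cathode: Au³⁺/Au; anode: Cr₂O₇²⁻/Cr³⁺. E°cell = +0.18 V, n = 6.
log K = nE°cell / 0.0592 = (6)(+0.18) / 0.0592 = 18.2.

18.2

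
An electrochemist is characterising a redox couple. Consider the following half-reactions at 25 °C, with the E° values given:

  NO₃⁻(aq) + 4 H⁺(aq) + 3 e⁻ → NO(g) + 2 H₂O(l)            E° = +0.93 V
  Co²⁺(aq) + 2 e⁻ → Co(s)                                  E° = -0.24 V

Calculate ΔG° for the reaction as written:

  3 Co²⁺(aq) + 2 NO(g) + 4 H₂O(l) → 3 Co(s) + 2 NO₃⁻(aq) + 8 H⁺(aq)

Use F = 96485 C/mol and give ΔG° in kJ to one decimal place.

+677.3 kJ

As written, Co²⁺/Co is reduced (cathode) and NO₃⁻/NO is oxidised (anode), so E°cell = (-0.24) − (+0.93) = -1.17 V.
Balancing electrons gives n = 6.
ΔG° = −nFE° = −(6)(96485)(-1.17) = 677,325 J = +677.3 kJ.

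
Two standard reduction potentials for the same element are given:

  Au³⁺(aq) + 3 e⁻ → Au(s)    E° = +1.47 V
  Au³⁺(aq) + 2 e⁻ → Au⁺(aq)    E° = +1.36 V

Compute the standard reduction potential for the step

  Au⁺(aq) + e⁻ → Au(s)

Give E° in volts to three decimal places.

Sequential free energies add, so n₃E°₃ = n₁E°₁ + n₂E°₂.
With n₃ = 3, and the known step contributing 2×(+1.36) V, the unknown satisfies 1·E° = 3×(+1.47) − 2×(+1.36) = +1.690.
E° = +1.690 / 1 = +1.690 V.

+1.690 V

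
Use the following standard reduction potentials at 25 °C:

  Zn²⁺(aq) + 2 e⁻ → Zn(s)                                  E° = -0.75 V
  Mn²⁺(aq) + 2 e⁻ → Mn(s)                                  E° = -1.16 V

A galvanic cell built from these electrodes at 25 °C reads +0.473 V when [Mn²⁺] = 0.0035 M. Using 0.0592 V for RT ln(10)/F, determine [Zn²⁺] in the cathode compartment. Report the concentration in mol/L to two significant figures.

0.47 M

Zn²⁺/Zn is the cathode, Mn²⁺/Mn the anode: E°cell = +0.41 V, n = 2.
Overall reaction: Zn²⁺(aq) + Mn(s) → Zn(s) + Mn²⁺(aq); Q = [Mn²⁺]^1/[Zn²⁺]^1.
From E = E° − (0.0592/n) log Q: log Q = (E° − E)·n/0.0592 = (+0.41 − (+0.473))·2/0.0592 = -2.1284.
So 1·log[Zn²⁺] = 1·log(0.0035) − log Q = -2.4559 − (-2.1284) = -0.3275; [Zn²⁺] = 10^(-0.3275) ≈ 0.47 M.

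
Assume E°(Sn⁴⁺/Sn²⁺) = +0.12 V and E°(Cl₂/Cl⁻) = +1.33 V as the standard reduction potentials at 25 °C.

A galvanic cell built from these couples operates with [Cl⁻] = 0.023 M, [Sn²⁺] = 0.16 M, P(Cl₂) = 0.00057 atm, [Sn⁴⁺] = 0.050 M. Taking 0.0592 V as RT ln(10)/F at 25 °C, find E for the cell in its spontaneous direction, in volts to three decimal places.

Cl₂/Cl⁻ is the cathode (higher E°), Sn⁴⁺/Sn²⁺ the anode: E°cell = +1.33 − (+0.12) = +1.21 V, n = 2.
Overall: Cl₂(g) + Sn²⁺(aq) → 2 Cl⁻(aq) + Sn⁴⁺(aq)
Q = [Cl⁻]^2·[Sn⁴⁺] / (P(Cl₂)·[Sn²⁺]); log Q = -0.538.
E = E° − (0.0592/n) log Q = +1.21 − (0.0592/2)(-0.538) = +1.226 V.

+1.226 V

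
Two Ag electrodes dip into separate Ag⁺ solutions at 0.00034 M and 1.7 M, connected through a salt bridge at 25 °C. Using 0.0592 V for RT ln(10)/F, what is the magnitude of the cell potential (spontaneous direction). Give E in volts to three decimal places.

For a concentration cell E°cell = 0. The 1.7 M side is the cathode (reduction is favoured where [Ag⁺] is higher).
With n = 1, E = −(0.0592/1) log([Ag⁺]ₐₙ/[Ag⁺]꜀ₐₜ) = −(0.0592/1) log(0.00034/1.7) = −(0.0592/1)(-3.699) = +0.219 V.

+0.219 V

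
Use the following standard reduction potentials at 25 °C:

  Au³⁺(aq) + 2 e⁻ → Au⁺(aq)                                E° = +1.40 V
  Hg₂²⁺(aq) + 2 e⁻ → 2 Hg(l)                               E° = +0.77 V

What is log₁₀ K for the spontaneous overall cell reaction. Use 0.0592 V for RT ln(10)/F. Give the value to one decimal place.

21.3

Cathode: Au³⁺/Au⁺; anode: Hg₂²⁺/Hg. E°cell = +0.63 V, n = 2.
log K = nE°cell / 0.0592 = (2)(+0.63) / 0.0592 = 21.3.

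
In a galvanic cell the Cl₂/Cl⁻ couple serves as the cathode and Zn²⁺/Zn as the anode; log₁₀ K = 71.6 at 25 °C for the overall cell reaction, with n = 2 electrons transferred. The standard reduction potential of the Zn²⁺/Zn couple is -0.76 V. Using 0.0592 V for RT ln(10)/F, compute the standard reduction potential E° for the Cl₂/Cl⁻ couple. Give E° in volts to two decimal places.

+1.36 V

E°cell = (0.0592/n)·log K = (0.0592/2)(71.6) = +2.119 V.
Since Cl₂/Cl⁻ is the cathode and Zn²⁺/Zn the anode, E°cell = E°(Cl₂/Cl⁻) − E°(Zn²⁺/Zn).
So E°(Cl₂/Cl⁻) = E°cell + E°(Zn²⁺/Zn) = +2.119 + (-0.76) = +1.36 V.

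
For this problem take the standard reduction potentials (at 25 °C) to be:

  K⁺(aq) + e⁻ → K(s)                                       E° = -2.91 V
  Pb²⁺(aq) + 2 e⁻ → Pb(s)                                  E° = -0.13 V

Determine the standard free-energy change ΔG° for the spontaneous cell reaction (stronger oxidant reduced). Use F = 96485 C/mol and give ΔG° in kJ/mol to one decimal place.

-536.5 kJ/mol

Pb²⁺/Pb (E° = -0.13 V) is the cathode; K⁺/K (E° = -2.91 V) is the anode, so E°cell = +2.78 V.
Balancing electrons gives n = 2 (lcm of 2 and 1).
ΔG° = −nFE° = −(2)(96485)(+2.78) = -536,457 J = -536.5 kJ/mol.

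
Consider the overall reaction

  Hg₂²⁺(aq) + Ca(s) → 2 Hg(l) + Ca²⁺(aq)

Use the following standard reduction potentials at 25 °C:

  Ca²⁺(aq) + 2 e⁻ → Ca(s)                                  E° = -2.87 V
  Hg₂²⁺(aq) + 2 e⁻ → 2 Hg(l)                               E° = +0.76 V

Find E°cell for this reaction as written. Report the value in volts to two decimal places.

+3.63 V

The Hg₂²⁺/Hg couple has the higher reduction potential, so it is the cathode; Ca²⁺/Ca is oxidised at the anode.
E°cell = E°(cathode) − E°(anode) = (+0.76) − (-2.87) = +3.63 V.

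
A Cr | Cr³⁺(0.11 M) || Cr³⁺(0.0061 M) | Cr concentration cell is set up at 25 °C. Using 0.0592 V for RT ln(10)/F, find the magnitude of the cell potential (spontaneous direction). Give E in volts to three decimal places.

+0.025 V

For a concentration cell E°cell = 0. The 0.11 M side is the cathode (reduction is favoured where [Cr³⁺] is higher).
With n = 3, E = −(0.0592/3) log([Cr³⁺]ₐₙ/[Cr³⁺]꜀ₐₜ) = −(0.0592/3) log(0.0061/0.11) = −(0.0592/3)(-1.256) = +0.025 V.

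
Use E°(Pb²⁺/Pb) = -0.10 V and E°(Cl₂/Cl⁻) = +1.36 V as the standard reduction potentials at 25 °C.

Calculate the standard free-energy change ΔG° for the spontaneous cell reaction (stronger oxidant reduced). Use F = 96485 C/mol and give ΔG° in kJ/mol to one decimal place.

Cl₂/Cl⁻ (E° = +1.36 V) is the cathode; Pb²⁺/Pb (E° = -0.10 V) is the anode, so E°cell = +1.46 V.
Balancing electrons gives n = 2 (lcm of 2 and 2).
ΔG° = −nFE° = −(2)(96485)(+1.46) = -281,736 J = -281.7 kJ/mol.

-281.7 kJ/mol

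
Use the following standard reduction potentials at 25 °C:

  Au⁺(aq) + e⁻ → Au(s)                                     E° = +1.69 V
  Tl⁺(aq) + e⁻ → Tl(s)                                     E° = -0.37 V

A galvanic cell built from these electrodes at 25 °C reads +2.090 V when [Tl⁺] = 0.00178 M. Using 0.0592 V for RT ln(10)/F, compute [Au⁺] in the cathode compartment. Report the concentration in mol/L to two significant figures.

0.0057 M

Au⁺/Au is the cathode, Tl⁺/Tl the anode: E°cell = +2.06 V, n = 1.
Overall reaction: Au⁺(aq) + Tl(s) → Au(s) + Tl⁺(aq); Q = [Tl⁺]^1/[Au⁺]^1.
From E = E° − (0.0592/n) log Q: log Q = (E° − E)·n/0.0592 = (+2.06 − (+2.090))·1/0.0592 = -0.5068.
So 1·log[Au⁺] = 1·log(0.00178) − log Q = -2.7496 − (-0.5068) = -2.2428; [Au⁺] = 10^(-2.2428) ≈ 0.0057 M.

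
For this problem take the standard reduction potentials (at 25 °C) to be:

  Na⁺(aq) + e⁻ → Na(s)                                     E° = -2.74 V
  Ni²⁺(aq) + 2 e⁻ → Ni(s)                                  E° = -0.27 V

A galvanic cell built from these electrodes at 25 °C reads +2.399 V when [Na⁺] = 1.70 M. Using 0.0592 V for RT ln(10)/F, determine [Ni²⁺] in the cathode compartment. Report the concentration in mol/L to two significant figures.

0.012 M

Ni²⁺/Ni is the cathode, Na⁺/Na the anode: E°cell = +2.47 V, n = 2.
Overall reaction: Ni²⁺(aq) + 2 Na(s) → Ni(s) + 2 Na⁺(aq); Q = [Na⁺]^2/[Ni²⁺]^1.
From E = E° − (0.0592/n) log Q: log Q = (E° − E)·n/0.0592 = (+2.47 − (+2.399))·2/0.0592 = 2.3986.
So 1·log[Ni²⁺] = 2·log(1.7) − log Q = 0.4609 − (2.3986) = -1.9377; [Ni²⁺] = 10^(-1.9377) ≈ 0.012 M.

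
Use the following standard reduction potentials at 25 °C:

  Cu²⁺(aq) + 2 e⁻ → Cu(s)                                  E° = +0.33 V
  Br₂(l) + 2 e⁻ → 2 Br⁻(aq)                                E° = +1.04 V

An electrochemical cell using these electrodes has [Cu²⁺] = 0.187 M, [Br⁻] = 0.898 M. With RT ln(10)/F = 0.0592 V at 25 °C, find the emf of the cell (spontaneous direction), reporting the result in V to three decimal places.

Br₂/Br⁻ is the cathode (higher E°), Cu²⁺/Cu the anode: E°cell = +1.04 − (+0.33) = +0.71 V, n = 2.
Overall: Br₂(l) + Cu(s) → 2 Br⁻(aq) + Cu²⁺(aq)
Q = [Br⁻]^2·[Cu²⁺]; log Q = -0.822.
E = E° − (0.0592/n) log Q = +0.71 − (0.0592/2)(-0.822) = +0.734 V.

+0.734 V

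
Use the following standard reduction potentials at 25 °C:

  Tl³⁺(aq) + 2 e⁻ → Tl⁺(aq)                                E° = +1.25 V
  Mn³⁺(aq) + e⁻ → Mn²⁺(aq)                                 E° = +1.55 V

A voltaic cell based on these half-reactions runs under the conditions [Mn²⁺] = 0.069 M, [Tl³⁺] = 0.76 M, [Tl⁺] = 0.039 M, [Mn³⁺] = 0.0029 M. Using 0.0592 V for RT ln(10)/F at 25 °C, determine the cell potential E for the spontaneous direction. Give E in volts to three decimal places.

Mn³⁺/Mn²⁺ is the cathode (higher E°), Tl³⁺/Tl⁺ the anode: E°cell = +1.55 − (+1.25) = +0.30 V, n = 2.
Overall: 2 Mn³⁺(aq) + Tl⁺(aq) → 2 Mn²⁺(aq) + Tl³⁺(aq)
Q = [Mn²⁺]^2·[Tl³⁺] / ([Mn³⁺]^2·[Tl⁺]); log Q = 4.043.
E = E° − (0.0592/n) log Q = +0.30 − (0.0592/2)(4.043) = +0.180 V.

+0.180 V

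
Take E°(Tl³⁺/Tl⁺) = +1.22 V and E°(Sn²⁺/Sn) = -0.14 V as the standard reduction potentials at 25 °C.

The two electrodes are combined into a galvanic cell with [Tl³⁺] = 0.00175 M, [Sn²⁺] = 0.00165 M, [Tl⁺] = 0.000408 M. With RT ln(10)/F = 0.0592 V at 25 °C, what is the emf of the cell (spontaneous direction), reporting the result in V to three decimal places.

Tl³⁺/Tl⁺ is the cathode (higher E°), Sn²⁺/Sn the anode: E°cell = +1.22 − (-0.14) = +1.36 V, n = 2.
Overall: Tl³⁺(aq) + Sn(s) → Tl⁺(aq) + Sn²⁺(aq)
Q = [Tl⁺]·[Sn²⁺] / ([Tl³⁺]); log Q = -3.415.
E = E° − (0.0592/n) log Q = +1.36 − (0.0592/2)(-3.415) = +1.461 V.

+1.461 V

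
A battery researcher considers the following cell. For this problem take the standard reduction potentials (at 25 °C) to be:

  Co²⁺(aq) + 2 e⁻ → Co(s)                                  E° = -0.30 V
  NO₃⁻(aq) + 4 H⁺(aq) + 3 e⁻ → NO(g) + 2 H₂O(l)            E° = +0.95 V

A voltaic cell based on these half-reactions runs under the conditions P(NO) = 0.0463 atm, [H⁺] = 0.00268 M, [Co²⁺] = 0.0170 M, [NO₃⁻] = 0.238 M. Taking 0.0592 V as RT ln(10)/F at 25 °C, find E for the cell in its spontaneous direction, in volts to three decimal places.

+1.113 V

NO₃⁻/NO is the cathode (higher E°), Co²⁺/Co the anode: E°cell = +0.95 − (-0.30) = +1.25 V, n = 6.
Overall: 2 NO₃⁻(aq) + 8 H⁺(aq) + 3 Co(s) → 2 NO(g) + 4 H₂O(l) + 3 Co²⁺(aq)
Q = P(NO)^2·[Co²⁺]^3 / ([NO₃⁻]^2·[H⁺]^8); log Q = 13.844.
E = E° − (0.0592/n) log Q = +1.25 − (0.0592/6)(13.844) = +1.113 V.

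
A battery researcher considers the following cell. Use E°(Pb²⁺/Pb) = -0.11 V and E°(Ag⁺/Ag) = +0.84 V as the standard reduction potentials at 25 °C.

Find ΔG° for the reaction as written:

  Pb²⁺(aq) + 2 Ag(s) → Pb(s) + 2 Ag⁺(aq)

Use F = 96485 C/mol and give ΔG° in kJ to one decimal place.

As written, Pb²⁺/Pb is reduced (cathode) and Ag⁺/Ag is oxidised (anode), so E°cell = (-0.11) − (+0.84) = -0.95 V.
Balancing electrons gives n = 2.
ΔG° = −nFE° = −(2)(96485)(-0.95) = 183,322 J = +183.3 kJ.

+183.3 kJ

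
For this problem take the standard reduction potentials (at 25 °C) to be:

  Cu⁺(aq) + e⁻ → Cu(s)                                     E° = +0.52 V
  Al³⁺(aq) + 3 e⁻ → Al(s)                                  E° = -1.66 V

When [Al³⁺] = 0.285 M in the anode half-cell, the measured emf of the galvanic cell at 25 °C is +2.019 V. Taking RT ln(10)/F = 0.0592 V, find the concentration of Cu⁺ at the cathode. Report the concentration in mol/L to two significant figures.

Cu⁺/Cu is the cathode, Al³⁺/Al the anode: E°cell = +2.18 V, n = 3.
Overall reaction: 3 Cu⁺(aq) + Al(s) → 3 Cu(s) + Al³⁺(aq); Q = [Al³⁺]^1/[Cu⁺]^3.
From E = E° − (0.0592/n) log Q: log Q = (E° − E)·n/0.0592 = (+2.18 − (+2.019))·3/0.0592 = 8.1588.
So 3·log[Cu⁺] = 1·log(0.285) − log Q = -0.5452 − (8.1588) = -8.7040; log[Cu⁺] = -8.7040 / 3 = -2.9013; [Cu⁺] = 10^(-2.9013) ≈ 0.0013 M.

0.0013 M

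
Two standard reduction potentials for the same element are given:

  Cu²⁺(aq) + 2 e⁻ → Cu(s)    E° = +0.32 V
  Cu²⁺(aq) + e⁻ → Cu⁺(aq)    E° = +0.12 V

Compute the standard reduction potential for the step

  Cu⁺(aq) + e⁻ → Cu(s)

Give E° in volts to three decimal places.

Sequential free energies add, so n₃E°₃ = n₁E°₁ + n₂E°₂.
With n₃ = 2, and the known step contributing 1×(+0.12) V, the unknown satisfies 1·E° = 2×(+0.32) − 1×(+0.12) = +0.520.
E° = +0.520 / 1 = +0.520 V.

+0.520 V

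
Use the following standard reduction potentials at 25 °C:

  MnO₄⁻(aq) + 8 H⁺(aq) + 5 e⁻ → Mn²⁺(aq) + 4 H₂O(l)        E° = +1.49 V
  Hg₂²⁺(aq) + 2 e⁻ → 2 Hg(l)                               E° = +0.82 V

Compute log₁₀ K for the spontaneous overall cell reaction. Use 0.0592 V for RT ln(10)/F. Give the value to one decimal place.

113.2

Cathode: MnO₄⁻/Mn²⁺; anode: Hg₂²⁺/Hg. E°cell = +0.67 V, n = 10.
log K = nE°cell / 0.0592 = (10)(+0.67) / 0.0592 = 113.2.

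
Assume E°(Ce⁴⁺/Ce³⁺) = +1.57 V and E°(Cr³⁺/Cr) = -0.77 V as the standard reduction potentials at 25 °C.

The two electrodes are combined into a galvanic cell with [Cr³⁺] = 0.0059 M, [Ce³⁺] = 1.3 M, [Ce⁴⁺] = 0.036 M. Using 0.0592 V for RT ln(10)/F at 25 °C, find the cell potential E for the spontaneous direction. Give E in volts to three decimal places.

Ce⁴⁺/Ce³⁺ is the cathode (higher E°), Cr³⁺/Cr the anode: E°cell = +1.57 − (-0.77) = +2.34 V, n = 3.
Overall: 3 Ce⁴⁺(aq) + Cr(s) → 3 Ce³⁺(aq) + Cr³⁺(aq)
Q = [Ce³⁺]^3·[Cr³⁺] / ([Ce⁴⁺]^3); log Q = 2.444.
E = E° − (0.0592/n) log Q = +2.34 − (0.0592/3)(2.444) = +2.292 V.

+2.292 V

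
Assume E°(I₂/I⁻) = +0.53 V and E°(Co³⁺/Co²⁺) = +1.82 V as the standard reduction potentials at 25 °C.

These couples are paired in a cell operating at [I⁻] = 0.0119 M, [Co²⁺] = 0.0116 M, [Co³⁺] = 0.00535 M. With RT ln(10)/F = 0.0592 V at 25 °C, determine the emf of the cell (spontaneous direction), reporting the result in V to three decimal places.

Co³⁺/Co²⁺ is the cathode (higher E°), I₂/I⁻ the anode: E°cell = +1.82 − (+0.53) = +1.29 V, n = 2.
Overall: 2 Co³⁺(aq) + 2 I⁻(aq) → 2 Co²⁺(aq) + I₂(s)
Q = [Co²⁺]^2 / ([Co³⁺]^2·[I⁻]^2); log Q = 4.521.
E = E° − (0.0592/n) log Q = +1.29 − (0.0592/2)(4.521) = +1.156 V.

+1.156 V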